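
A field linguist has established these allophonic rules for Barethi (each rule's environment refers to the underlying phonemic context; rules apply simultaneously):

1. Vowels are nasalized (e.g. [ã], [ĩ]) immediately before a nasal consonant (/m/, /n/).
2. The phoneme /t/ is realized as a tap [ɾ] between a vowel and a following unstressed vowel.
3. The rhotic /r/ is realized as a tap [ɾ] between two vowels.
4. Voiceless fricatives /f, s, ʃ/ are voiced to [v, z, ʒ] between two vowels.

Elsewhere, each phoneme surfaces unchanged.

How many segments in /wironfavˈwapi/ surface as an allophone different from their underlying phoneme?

2

Segments that undergo a rule: /r/ → [ɾ] (rule 3); /o/ → [õ] (rule 1).
All other segments surface unchanged.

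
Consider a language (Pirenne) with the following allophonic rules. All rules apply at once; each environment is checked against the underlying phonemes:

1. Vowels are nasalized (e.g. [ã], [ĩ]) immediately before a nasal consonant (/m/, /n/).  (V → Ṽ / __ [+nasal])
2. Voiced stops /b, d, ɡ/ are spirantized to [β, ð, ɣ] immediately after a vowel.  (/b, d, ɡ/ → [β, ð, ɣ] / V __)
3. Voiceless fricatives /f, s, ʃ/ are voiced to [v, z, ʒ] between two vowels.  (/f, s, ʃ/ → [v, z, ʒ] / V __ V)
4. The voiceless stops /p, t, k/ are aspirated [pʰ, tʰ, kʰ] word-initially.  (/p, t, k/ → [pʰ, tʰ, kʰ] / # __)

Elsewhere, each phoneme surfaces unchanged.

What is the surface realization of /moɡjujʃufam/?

[moɣjujʃuvãm]

/m/ stays [m].
/o/ (between /m/ and /ɡ/) fails the environment for rule 1, so it stays [o].
/ɡ/ — between /o/ and /j/, immediately after a vowel — surfaces as [ɣ] (rule 2).
/j/ stays [j].
/u/ (between /j/ and /j/): rule 1 targets it, but not before a nasal consonant → unchanged [u].
/j/ — not in any rule's target class → [j].
/ʃ/ (between /j/ and /u/) fails the environment for rule 3, so it stays [ʃ].
/u/ (between /ʃ/ and /f/) fails the environment for rule 1, so it stays [u].
Rule 3 applies to /f/ (between /u/ and /a/: between two vowels) → [v].
/a/ meets the environment for rule 1 (before a nasal consonant) → [ã].
/m/ (word-final): no rule targets it → [m].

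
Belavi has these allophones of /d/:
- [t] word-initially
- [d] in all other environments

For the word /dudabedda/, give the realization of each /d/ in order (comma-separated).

[t], [d], [d], [d]

Occurrence 1 (position 1): word-initially → [t].
Occurrence 2 (position 3): no conditioning environment matches → elsewhere allophone [d].
Occurrence 3 (position 7): no conditioning environment matches → elsewhere allophone [d].
Occurrence 4 (position 8): no conditioning environment matches → elsewhere allophone [d].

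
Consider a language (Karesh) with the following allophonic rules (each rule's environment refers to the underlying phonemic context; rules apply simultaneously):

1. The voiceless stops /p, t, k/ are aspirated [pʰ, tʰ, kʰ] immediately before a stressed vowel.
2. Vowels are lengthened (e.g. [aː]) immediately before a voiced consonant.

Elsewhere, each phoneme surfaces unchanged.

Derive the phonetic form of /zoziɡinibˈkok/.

[zoːziːɡiːniːbˈkʰok]

/z/ (word-initial) is unaffected → [z].
/o/ — between /z/ and /z/, before a voiced consonant — surfaces as [oː] (rule 2).
/z/ — not in any rule's target class → [z].
/i/ (between /z/ and /ɡ/) occurs before a voiced consonant → [iː] by rule 2.
/ɡ/ — not in any rule's target class → [ɡ].
/i/ (between /ɡ/ and /n/): before a voiced consonant, so rule 2 applies → [iː].
/n/ (between /i/ and /i/): no rule targets it → [n].
/i/ — between /n/ and /b/, before a voiced consonant — surfaces as [iː] (rule 2).
/b/ — not in any rule's target class → [b].
Rule 1 applies to /k/ (between /b/ and /o/: immediately before a stressed vowel) → [kʰ].
/o/ (between /k/ and /k/) is in the target of rule 2 but the environment (before a voiced consonant) is not met → [o].
/k/ (word-final) is in the target of rule 1 but the environment (immediately before a stressed vowel) is not met → [k].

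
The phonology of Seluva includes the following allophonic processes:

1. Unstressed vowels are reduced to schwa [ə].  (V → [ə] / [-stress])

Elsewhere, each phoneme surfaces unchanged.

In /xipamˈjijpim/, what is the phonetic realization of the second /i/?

[i]

/i/ — between /j/ and /j/; rule 1 does not apply here → [i].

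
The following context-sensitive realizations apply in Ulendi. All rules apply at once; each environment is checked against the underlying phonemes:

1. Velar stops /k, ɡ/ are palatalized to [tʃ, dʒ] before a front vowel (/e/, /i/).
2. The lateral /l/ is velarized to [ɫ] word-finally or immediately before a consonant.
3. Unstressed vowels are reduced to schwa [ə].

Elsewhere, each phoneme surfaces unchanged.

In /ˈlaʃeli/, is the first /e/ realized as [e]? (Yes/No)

/e/ meets the environment for rule 3 (in an unstressed syllable) → [ə].
The actual realization is [ə], not [e].

No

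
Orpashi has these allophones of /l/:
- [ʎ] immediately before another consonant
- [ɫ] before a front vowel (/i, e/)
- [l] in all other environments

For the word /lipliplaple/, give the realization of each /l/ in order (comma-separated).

[ɫ], [ɫ], [l], [ɫ]

Occurrence 1 (position 1): before a front vowel (/i, e/) → [ɫ].
Occurrence 2 (position 4): before a front vowel (/i, e/) → [ɫ].
Occurrence 3 (position 7): no conditioning environment matches → elsewhere allophone [l].
Occurrence 4 (position 10): before a front vowel (/i, e/) → [ɫ].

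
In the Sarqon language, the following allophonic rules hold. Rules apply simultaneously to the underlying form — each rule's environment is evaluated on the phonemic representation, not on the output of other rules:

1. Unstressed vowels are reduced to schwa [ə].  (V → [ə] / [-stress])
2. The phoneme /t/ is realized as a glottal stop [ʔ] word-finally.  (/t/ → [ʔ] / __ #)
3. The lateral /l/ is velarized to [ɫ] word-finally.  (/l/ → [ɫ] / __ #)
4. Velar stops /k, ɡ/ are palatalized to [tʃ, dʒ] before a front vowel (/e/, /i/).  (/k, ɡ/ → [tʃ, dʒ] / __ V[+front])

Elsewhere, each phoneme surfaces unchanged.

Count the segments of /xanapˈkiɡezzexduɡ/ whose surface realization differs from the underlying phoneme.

7

Segments that undergo a rule: /a/ → [ə] (rule 1); /a/ → [ə] (rule 1); /k/ → [tʃ] (rule 4); /ɡ/ → [dʒ] (rule 4); /e/ → [ə] (rule 1); /e/ → [ə] (rule 1); /u/ → [ə] (rule 1).
All other segments surface unchanged.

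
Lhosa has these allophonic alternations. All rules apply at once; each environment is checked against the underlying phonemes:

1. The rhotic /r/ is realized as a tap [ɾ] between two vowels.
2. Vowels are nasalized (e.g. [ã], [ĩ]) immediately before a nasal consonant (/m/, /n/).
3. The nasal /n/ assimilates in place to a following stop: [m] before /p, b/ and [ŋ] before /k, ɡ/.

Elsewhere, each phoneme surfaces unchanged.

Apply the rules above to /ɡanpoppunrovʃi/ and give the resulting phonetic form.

[ɡãmpoppũnrovʃi]

/ɡ/ stays [ɡ].
Rule 2 applies to /a/ (between /ɡ/ and /n/: before a nasal consonant) → [ã].
Rule 3 applies to /n/ (between /a/ and /p/: before a labial or velar stop) → [m].
/p/ (between /n/ and /o/) is unaffected → [p].
/o/ — between /p/ and /p/; rule 2 does not apply here → [o].
/p/ (between /o/ and /p/): no rule targets it → [p].
/p/ — not in any rule's target class → [p].
/u/ meets the environment for rule 2 (before a nasal consonant) → [ũ].
/n/ (between /u/ and /r/) is in the target of rule 3 but the environment (before a labial or velar stop) is not met → [n].
/r/ (between /n/ and /o/) is in the target of rule 1 but the environment (between two vowels) is not met → [r].
/o/ (between /r/ and /v/): rule 2 targets it, but not before a nasal consonant → unchanged [o].
/v/ — not in any rule's target class → [v].
/ʃ/ — not in any rule's target class → [ʃ].
/i/ (word-final) fails the environment for rule 2, so it stays [i].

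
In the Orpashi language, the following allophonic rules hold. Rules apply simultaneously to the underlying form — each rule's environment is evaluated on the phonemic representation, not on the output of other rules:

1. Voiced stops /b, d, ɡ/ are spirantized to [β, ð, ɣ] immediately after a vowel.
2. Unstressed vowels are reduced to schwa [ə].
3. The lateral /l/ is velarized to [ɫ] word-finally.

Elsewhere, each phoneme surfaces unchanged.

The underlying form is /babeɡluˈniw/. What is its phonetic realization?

[bəβəɣləˈniw]

/b/ — word-initial; rule 1 does not apply here → [b].
/a/ — between /b/ and /b/, in an unstressed syllable — surfaces as [ə] (rule 2).
Rule 1 applies to /b/ (between /a/ and /e/: immediately after a vowel) → [β].
/e/ (between /b/ and /ɡ/): in an unstressed syllable, so rule 2 applies → [ə].
/ɡ/ — between /e/ and /l/, immediately after a vowel — surfaces as [ɣ] (rule 1).
/l/ (between /ɡ/ and /u/) fails the environment for rule 3, so it stays [l].
/u/ (between /l/ and /n/): in an unstressed syllable, so rule 2 applies → [ə].
/n/ — not in any rule's target class → [n].
/i/ (between /n/ and /w/) is in the target of rule 2 but the environment (in an unstressed syllable) is not met → [i].
/w/ stays [w].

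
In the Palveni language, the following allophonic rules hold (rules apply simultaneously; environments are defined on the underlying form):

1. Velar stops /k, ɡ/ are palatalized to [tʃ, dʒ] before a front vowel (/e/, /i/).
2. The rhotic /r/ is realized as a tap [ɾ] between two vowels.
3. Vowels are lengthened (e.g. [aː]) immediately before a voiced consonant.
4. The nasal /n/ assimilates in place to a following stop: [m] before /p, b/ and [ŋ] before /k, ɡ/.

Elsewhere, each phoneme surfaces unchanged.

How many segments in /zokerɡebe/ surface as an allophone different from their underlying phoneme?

Segments that undergo a rule: /k/ → [tʃ] (rule 1); /e/ → [eː] (rule 3); /ɡ/ → [dʒ] (rule 1); /e/ → [eː] (rule 3).
All other segments surface unchanged.

4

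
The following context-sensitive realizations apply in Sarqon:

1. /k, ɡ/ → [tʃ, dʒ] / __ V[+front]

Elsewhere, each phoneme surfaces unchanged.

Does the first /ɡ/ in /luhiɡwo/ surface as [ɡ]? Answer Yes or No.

Yes

/ɡ/ — between /i/ and /w/; rule 1 does not apply here → [ɡ].
The actual realization is [ɡ], which matches [ɡ].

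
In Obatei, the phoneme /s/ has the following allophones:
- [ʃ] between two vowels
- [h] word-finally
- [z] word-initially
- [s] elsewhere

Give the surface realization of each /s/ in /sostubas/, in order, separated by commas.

[z], [s], [h]

Occurrence 1 (position 1): word-initially → [z].
Occurrence 2 (position 3): no conditioning environment matches → elsewhere allophone [s].
Occurrence 3 (position 8): word-finally → [h].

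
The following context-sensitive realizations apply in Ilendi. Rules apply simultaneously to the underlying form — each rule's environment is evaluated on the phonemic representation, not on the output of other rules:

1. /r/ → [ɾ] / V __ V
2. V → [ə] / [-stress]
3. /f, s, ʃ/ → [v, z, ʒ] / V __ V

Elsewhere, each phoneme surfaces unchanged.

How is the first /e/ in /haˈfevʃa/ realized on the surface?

[e]

/e/ (between /f/ and /v/) fails the environment for rule 2, so it stays [e].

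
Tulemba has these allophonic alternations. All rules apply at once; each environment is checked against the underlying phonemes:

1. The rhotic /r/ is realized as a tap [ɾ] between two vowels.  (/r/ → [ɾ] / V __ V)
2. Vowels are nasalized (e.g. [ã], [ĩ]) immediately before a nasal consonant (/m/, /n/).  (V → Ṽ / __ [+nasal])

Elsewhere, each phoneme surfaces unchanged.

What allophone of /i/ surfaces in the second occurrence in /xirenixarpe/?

/i/ (between /n/ and /x/) fails the environment for rule 2, so it stays [i].

[i]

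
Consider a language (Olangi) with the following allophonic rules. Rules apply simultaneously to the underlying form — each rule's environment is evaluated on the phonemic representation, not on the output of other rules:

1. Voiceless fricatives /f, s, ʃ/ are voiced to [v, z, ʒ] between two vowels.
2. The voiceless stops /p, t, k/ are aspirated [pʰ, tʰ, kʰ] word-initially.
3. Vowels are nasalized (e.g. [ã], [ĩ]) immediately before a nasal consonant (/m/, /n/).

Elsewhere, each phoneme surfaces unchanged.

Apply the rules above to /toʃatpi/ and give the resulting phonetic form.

[tʰoʒatpi]

/t/ meets the environment for rule 2 (word-initially) → [tʰ].
/o/ (between /t/ and /ʃ/): rule 3 targets it, but not before a nasal consonant → unchanged [o].
/ʃ/ meets the environment for rule 1 (between two vowels) → [ʒ].
/a/ (between /ʃ/ and /t/) fails the environment for rule 3, so it stays [a].
/t/ (between /a/ and /p/) is in the target of rule 2 but the environment (word-initially) is not met → [t].
/p/ — between /t/ and /i/; rule 2 does not apply here → [p].
/i/ — word-final; rule 3 does not apply here → [i].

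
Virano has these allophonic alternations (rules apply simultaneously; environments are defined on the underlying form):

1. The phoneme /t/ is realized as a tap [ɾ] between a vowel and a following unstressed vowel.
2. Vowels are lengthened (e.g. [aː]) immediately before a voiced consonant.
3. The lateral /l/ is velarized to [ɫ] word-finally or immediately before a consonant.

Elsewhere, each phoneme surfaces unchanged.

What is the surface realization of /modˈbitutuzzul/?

/o/ — between /m/ and /d/, before a voiced consonant — surfaces as [oː] (rule 2).
/i/ — between /b/ and /t/; rule 2 does not apply here → [i].
/t/ (between /i/ and /u/): between a vowel and a following unstressed vowel, so rule 1 applies → [ɾ].
/u/ (between /t/ and /t/) is in the target of rule 2 but the environment (before a voiced consonant) is not met → [u].
Rule 1 applies to /t/ (between /u/ and /u/: between a vowel and a following unstressed vowel) → [ɾ].
/u/ (between /t/ and /z/): before a voiced consonant, so rule 2 applies → [uː].
/u/ (between /z/ and /l/): before a voiced consonant, so rule 2 applies → [uː].
/l/ meets the environment for rule 3 (word-finally or immediately before a consonant) → [ɫ].

[moːdˈbiɾuɾuːzzuːɫ]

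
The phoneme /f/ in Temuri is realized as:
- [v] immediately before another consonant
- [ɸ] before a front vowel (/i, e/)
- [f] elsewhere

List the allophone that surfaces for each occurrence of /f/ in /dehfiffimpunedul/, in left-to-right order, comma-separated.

[ɸ], [v], [ɸ]

Occurrence 1 (position 4): before a front vowel (/i, e/) → [ɸ].
Occurrence 2 (position 6): immediately before another consonant → [v].
Occurrence 3 (position 7): before a front vowel (/i, e/) → [ɸ].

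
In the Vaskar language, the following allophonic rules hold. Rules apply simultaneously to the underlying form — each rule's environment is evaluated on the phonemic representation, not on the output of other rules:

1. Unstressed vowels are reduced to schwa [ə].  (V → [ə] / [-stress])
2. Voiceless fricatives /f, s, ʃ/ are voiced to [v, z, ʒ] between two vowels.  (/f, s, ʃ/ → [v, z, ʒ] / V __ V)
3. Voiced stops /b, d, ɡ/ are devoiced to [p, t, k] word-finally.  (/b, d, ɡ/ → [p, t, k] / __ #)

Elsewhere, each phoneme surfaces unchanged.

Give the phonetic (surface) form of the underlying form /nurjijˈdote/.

/n/ (word-initial) is unaffected → [n].
/u/ — between /n/ and /r/, in an unstressed syllable — surfaces as [ə] (rule 1).
/r/ stays [r].
/j/ (between /r/ and /i/) is unaffected → [j].
/i/ (between /j/ and /j/) occurs in an unstressed syllable → [ə] by rule 1.
/j/ (between /i/ and /d/): no rule targets it → [j].
/d/ (between /j/ and /o/) fails the environment for rule 3, so it stays [d].
/o/ (between /d/ and /t/) fails the environment for rule 1, so it stays [o].
/t/ (between /o/ and /e/) is unaffected → [t].
/e/ (word-final) occurs in an unstressed syllable → [ə] by rule 1.

[nərjəjˈdotə]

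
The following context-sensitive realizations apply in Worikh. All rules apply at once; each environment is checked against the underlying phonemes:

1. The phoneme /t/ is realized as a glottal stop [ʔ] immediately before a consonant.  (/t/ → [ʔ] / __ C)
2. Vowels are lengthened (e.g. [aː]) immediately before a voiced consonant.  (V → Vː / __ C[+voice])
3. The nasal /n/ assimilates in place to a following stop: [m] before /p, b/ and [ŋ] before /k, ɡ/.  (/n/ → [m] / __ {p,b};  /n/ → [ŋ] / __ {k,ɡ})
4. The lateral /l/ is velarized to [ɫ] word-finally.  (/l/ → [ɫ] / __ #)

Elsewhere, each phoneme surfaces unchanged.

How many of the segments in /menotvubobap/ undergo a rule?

4

Segments that undergo a rule: /e/ → [eː] (rule 2); /t/ → [ʔ] (rule 1); /u/ → [uː] (rule 2); /o/ → [oː] (rule 2).
All other segments surface unchanged.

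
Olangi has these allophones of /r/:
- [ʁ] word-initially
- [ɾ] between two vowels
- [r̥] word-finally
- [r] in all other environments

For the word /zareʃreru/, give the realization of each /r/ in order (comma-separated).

[ɾ], [r], [ɾ]

Occurrence 1 (position 3): between two vowels → [ɾ].
Occurrence 2 (position 6): no conditioning environment matches → elsewhere allophone [r].
Occurrence 3 (position 8): between two vowels → [ɾ].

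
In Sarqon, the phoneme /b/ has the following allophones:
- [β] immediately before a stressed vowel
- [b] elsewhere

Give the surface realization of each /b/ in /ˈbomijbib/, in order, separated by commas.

[β], [b], [b]

Occurrence 1 (position 1): immediately before a stressed vowel → [β].
Occurrence 2 (position 6): no conditioning environment matches → elsewhere allophone [b].
Occurrence 3 (position 8): no conditioning environment matches → elsewhere allophone [b].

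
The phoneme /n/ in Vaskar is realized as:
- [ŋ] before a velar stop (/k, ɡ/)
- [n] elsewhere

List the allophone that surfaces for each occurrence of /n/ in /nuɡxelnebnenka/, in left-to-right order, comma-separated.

Occurrence 1 (position 1): no conditioning environment matches → elsewhere allophone [n].
Occurrence 2 (position 7): no conditioning environment matches → elsewhere allophone [n].
Occurrence 3 (position 10): no conditioning environment matches → elsewhere allophone [n].
Occurrence 4 (position 12): before a velar stop → [ŋ].

[n], [n], [n], [ŋ]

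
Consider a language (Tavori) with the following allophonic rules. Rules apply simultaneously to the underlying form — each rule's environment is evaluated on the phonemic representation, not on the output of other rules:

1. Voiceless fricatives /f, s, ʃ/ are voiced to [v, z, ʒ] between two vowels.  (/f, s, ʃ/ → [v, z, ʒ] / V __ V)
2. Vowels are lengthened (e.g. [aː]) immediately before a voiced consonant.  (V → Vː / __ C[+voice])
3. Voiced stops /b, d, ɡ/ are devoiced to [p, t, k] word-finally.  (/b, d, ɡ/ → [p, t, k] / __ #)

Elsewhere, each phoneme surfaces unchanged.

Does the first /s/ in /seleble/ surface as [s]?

Yes

/s/ (word-initial) fails the environment for rule 1, so it stays [s].
The actual realization is [s], which matches [s].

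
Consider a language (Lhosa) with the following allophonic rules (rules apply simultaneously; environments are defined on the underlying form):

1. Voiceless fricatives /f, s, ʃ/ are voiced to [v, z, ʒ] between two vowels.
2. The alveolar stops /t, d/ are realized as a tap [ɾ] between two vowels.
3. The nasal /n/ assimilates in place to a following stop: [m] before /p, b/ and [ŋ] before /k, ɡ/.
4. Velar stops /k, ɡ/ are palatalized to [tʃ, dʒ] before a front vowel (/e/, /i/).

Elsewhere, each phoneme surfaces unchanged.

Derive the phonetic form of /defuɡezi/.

[devudʒezi]

/d/ — word-initial; rule 2 does not apply here → [d].
/e/ — not in any rule's target class → [e].
/f/ — between /e/ and /u/, between two vowels — surfaces as [v] (rule 1).
/u/ stays [u].
/ɡ/ (between /u/ and /e/) occurs before a front vowel → [dʒ] by rule 4.
/e/ — not in any rule's target class → [e].
/z/ (between /e/ and /i/) is unaffected → [z].
/i/ stays [i].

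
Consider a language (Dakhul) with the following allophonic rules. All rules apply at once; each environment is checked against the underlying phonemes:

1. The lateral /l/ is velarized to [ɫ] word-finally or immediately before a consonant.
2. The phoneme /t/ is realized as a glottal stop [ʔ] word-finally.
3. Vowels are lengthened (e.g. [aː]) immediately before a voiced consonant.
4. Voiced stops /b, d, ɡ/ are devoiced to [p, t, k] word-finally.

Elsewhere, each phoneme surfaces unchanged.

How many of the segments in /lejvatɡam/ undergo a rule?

2

Segments that undergo a rule: /e/ → [eː] (rule 3); /a/ → [aː] (rule 3).
All other segments surface unchanged.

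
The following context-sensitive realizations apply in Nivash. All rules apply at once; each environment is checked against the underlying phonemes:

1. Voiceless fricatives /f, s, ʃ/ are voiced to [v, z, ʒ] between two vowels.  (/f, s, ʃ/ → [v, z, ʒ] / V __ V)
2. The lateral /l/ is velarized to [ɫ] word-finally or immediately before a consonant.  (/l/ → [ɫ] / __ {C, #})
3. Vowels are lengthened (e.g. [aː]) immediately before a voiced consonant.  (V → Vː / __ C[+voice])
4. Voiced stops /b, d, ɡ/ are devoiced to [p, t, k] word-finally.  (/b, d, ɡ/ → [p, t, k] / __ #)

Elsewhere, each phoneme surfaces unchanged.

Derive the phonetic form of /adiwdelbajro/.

[aːdiːwdeːɫbaːjro]

/a/ (word-initial): before a voiced consonant, so rule 3 applies → [aː].
/d/ (between /a/ and /i/) fails the environment for rule 4, so it stays [d].
/i/ (between /d/ and /w/): before a voiced consonant, so rule 3 applies → [iː].
/w/ — not in any rule's target class → [w].
/d/ (between /w/ and /e/) fails the environment for rule 4, so it stays [d].
/e/ (between /d/ and /l/): before a voiced consonant, so rule 3 applies → [eː].
/l/ — between /e/ and /b/, word-finally or immediately before a consonant — surfaces as [ɫ] (rule 2).
/b/ (between /l/ and /a/) is in the target of rule 4 but the environment (word-finally) is not met → [b].
/a/ meets the environment for rule 3 (before a voiced consonant) → [aː].
/j/ (between /a/ and /r/): no rule targets it → [j].
/r/ — not in any rule's target class → [r].
/o/ (word-final) fails the environment for rule 3, so it stays [o].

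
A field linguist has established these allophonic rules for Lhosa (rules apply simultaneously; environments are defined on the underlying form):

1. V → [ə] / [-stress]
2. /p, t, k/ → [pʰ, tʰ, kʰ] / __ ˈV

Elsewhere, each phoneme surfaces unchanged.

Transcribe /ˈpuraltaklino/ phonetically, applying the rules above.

[ˈpʰurəltəklənə]

/p/ (word-initial): immediately before a stressed vowel, so rule 2 applies → [pʰ].
/u/ (between /p/ and /r/) fails the environment for rule 1, so it stays [u].
/r/ (between /u/ and /a/): no rule targets it → [r].
Rule 1 applies to /a/ (between /r/ and /l/: in an unstressed syllable) → [ə].
/l/ (between /a/ and /t/) is unaffected → [l].
/t/ (between /l/ and /a/) fails the environment for rule 2, so it stays [t].
/a/ meets the environment for rule 1 (in an unstressed syllable) → [ə].
/k/ (between /a/ and /l/): rule 2 targets it, but not immediately before a stressed vowel → unchanged [k].
/l/ (between /k/ and /i/): no rule targets it → [l].
/i/ meets the environment for rule 1 (in an unstressed syllable) → [ə].
/n/ (between /i/ and /o/): no rule targets it → [n].
/o/ (word-final): in an unstressed syllable, so rule 1 applies → [ə].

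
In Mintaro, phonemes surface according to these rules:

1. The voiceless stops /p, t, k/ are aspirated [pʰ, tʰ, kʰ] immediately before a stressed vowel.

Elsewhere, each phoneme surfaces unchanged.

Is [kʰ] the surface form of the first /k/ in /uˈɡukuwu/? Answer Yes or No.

No

/k/ (between /u/ and /u/): rule 1 targets it, but not immediately before a stressed vowel → unchanged [k].
The actual realization is [k], not [kʰ].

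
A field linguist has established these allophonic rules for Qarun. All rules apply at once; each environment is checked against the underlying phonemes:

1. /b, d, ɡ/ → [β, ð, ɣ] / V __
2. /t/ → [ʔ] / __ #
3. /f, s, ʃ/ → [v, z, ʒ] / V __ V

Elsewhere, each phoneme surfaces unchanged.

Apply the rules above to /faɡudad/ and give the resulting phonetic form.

[faɣuðað]

/f/ (word-initial): rule 3 targets it, but not between two vowels → unchanged [f].
/a/ — not in any rule's target class → [a].
/ɡ/ (between /a/ and /u/) occurs immediately after a vowel → [ɣ] by rule 1.
/u/ — not in any rule's target class → [u].
/d/ (between /u/ and /a/): immediately after a vowel, so rule 1 applies → [ð].
/a/ (between /d/ and /d/) is unaffected → [a].
/d/ — word-final, immediately after a vowel — surfaces as [ð] (rule 1).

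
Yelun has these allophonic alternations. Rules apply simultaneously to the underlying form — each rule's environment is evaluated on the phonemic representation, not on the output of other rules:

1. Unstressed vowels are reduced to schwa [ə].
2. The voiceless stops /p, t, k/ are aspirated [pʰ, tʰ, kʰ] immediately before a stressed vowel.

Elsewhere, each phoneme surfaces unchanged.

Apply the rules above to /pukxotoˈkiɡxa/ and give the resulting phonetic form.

/p/ (word-initial) fails the environment for rule 2, so it stays [p].
Rule 1 applies to /u/ (between /p/ and /k/: in an unstressed syllable) → [ə].
/k/ (between /u/ and /x/) is in the target of rule 2 but the environment (immediately before a stressed vowel) is not met → [k].
/x/ (between /k/ and /o/) is unaffected → [x].
/o/ meets the environment for rule 1 (in an unstressed syllable) → [ə].
/t/ (between /o/ and /o/): rule 2 targets it, but not immediately before a stressed vowel → unchanged [t].
/o/ (between /t/ and /k/): in an unstressed syllable, so rule 1 applies → [ə].
Rule 2 applies to /k/ (between /o/ and /i/: immediately before a stressed vowel) → [kʰ].
/i/ (between /k/ and /ɡ/): rule 1 targets it, but not in an unstressed syllable → unchanged [i].
/ɡ/ (between /i/ and /x/): no rule targets it → [ɡ].
/x/ stays [x].
/a/ (word-final): in an unstressed syllable, so rule 1 applies → [ə].

[pəkxətəˈkʰiɡxə]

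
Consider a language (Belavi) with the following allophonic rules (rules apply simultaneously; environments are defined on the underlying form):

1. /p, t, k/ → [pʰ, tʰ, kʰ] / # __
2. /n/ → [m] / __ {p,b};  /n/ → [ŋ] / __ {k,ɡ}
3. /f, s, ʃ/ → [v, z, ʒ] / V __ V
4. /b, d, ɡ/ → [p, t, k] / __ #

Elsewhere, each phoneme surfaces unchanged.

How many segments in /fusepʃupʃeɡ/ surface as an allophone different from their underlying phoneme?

2

Segments that undergo a rule: /s/ → [z] (rule 3); /ɡ/ → [k] (rule 4).
All other segments surface unchanged.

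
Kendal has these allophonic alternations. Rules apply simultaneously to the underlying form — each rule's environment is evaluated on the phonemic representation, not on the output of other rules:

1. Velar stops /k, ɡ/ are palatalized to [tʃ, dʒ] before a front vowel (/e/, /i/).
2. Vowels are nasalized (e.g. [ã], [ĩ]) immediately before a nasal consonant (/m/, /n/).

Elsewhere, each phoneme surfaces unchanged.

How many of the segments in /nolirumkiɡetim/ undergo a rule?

4

Segments that undergo a rule: /u/ → [ũ] (rule 2); /k/ → [tʃ] (rule 1); /ɡ/ → [dʒ] (rule 1); /i/ → [ĩ] (rule 2).
All other segments surface unchanged.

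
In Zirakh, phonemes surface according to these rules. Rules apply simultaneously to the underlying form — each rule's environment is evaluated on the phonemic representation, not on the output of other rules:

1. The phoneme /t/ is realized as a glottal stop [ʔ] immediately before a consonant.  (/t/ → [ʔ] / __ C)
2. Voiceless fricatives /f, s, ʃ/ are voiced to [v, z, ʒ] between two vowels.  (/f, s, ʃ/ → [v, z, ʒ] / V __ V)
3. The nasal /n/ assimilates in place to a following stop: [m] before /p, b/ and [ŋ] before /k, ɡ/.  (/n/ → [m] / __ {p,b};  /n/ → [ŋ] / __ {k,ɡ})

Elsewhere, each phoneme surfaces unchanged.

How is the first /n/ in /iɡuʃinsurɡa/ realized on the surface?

[n]

/n/ (between /i/ and /s/): rule 3 targets it, but not before a labial or velar stop → unchanged [n].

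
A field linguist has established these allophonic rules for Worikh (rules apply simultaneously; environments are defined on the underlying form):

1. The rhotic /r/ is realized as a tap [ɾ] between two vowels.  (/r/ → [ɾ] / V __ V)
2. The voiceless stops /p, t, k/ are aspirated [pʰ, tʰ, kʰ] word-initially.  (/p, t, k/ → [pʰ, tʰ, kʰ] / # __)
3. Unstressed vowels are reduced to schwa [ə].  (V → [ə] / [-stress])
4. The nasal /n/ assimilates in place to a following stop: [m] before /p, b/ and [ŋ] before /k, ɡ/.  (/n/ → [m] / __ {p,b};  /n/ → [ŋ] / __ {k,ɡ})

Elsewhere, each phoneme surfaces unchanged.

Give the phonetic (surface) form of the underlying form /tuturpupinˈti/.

[tʰətərpəpənˈti]

/t/ (word-initial): word-initially, so rule 2 applies → [tʰ].
Rule 3 applies to /u/ (between /t/ and /t/: in an unstressed syllable) → [ə].
/t/ (between /u/ and /u/) is in the target of rule 2 but the environment (word-initially) is not met → [t].
/u/ (between /t/ and /r/): in an unstressed syllable, so rule 3 applies → [ə].
/r/ (between /u/ and /p/) is in the target of rule 1 but the environment (between two vowels) is not met → [r].
/p/ — between /r/ and /u/; rule 2 does not apply here → [p].
/u/ — between /p/ and /p/, in an unstressed syllable — surfaces as [ə] (rule 3).
/p/ (between /u/ and /i/) is in the target of rule 2 but the environment (word-initially) is not met → [p].
/i/ — between /p/ and /n/, in an unstressed syllable — surfaces as [ə] (rule 3).
/n/ (between /i/ and /t/): rule 4 targets it, but not before a labial or velar stop → unchanged [n].
/t/ (between /n/ and /i/) fails the environment for rule 2, so it stays [t].
/i/ (word-final) is in the target of rule 3 but the environment (in an unstressed syllable) is not met → [i].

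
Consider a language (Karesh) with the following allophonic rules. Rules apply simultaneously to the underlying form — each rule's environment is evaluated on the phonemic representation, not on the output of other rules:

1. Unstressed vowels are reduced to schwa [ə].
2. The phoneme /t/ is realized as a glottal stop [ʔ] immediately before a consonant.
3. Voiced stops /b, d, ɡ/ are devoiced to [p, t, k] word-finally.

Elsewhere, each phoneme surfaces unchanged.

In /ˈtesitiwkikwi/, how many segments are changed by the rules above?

Segments that undergo a rule: /i/ → [ə] (rule 1); /i/ → [ə] (rule 1); /i/ → [ə] (rule 1); /i/ → [ə] (rule 1).
All other segments surface unchanged.

4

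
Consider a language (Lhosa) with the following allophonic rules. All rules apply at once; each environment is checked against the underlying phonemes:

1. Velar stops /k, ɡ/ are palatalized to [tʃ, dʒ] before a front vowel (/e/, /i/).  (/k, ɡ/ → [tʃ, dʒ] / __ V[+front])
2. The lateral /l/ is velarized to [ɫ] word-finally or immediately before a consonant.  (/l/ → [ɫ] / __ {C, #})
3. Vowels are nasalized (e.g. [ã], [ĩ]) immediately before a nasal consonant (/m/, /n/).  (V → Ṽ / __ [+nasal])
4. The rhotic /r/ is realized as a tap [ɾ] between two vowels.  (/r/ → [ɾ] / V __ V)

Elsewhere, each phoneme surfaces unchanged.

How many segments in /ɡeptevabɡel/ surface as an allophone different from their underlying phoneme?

Segments that undergo a rule: /ɡ/ → [dʒ] (rule 1); /ɡ/ → [dʒ] (rule 1); /l/ → [ɫ] (rule 2).
All other segments surface unchanged.

3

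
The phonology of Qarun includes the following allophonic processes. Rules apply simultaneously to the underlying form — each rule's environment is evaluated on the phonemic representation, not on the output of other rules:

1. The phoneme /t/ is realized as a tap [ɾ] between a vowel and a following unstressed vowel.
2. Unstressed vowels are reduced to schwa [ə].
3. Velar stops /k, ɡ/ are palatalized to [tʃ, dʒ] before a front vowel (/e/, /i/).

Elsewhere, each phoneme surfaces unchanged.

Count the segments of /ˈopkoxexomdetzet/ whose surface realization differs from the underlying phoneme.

5

Segments that undergo a rule: /o/ → [ə] (rule 2); /e/ → [ə] (rule 2); /o/ → [ə] (rule 2); /e/ → [ə] (rule 2); /e/ → [ə] (rule 2).
All other segments surface unchanged.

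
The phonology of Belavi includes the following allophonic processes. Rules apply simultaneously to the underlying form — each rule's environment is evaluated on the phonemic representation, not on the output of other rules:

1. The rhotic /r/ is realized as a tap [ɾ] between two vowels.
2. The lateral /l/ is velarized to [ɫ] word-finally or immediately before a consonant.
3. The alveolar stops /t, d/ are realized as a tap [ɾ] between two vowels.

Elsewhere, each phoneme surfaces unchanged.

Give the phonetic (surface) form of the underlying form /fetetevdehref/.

/t/ (between /e/ and /e/): between two vowels, so rule 3 applies → [ɾ].
Rule 3 applies to /t/ (between /e/ and /e/: between two vowels) → [ɾ].
/d/ (between /v/ and /e/): rule 3 targets it, but not between two vowels → unchanged [d].
/r/ (between /h/ and /e/) is in the target of rule 1 but the environment (between two vowels) is not met → [r].

[feɾeɾevdehref]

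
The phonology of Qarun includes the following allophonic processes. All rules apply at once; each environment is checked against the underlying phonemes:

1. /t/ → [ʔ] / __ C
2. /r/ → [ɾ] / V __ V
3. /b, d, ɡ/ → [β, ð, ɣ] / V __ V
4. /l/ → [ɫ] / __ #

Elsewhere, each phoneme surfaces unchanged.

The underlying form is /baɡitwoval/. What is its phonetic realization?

[baɣiʔwovaɫ]

/b/ (word-initial) fails the environment for rule 3, so it stays [b].
/a/ (between /b/ and /ɡ/) is unaffected → [a].
/ɡ/ (between /a/ and /i/): between two vowels, so rule 3 applies → [ɣ].
/i/ stays [i].
/t/ (between /i/ and /w/) occurs immediately before a consonant → [ʔ] by rule 1.
/w/ (between /t/ and /o/) is unaffected → [w].
/o/ (between /w/ and /v/): no rule targets it → [o].
/v/ (between /o/ and /a/): no rule targets it → [v].
/a/ (between /v/ and /l/): no rule targets it → [a].
Rule 4 applies to /l/ (word-final: word-finally) → [ɫ].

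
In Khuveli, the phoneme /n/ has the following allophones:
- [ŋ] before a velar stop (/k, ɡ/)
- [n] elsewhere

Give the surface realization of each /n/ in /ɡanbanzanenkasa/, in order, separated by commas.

[n], [n], [n], [ŋ]

Occurrence 1 (position 3): no conditioning environment matches → elsewhere allophone [n].
Occurrence 2 (position 6): no conditioning environment matches → elsewhere allophone [n].
Occurrence 3 (position 9): no conditioning environment matches → elsewhere allophone [n].
Occurrence 4 (position 11): before a velar stop → [ŋ].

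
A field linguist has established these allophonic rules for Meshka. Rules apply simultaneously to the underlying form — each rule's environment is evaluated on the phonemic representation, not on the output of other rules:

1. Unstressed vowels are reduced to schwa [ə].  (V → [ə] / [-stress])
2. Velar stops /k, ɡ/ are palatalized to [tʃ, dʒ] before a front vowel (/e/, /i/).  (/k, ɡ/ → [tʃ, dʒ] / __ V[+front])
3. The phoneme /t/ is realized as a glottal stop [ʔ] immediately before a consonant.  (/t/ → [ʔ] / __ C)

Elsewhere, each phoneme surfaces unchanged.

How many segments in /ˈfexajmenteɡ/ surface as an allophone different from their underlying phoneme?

Segments that undergo a rule: /a/ → [ə] (rule 1); /e/ → [ə] (rule 1); /e/ → [ə] (rule 1).
All other segments surface unchanged.

3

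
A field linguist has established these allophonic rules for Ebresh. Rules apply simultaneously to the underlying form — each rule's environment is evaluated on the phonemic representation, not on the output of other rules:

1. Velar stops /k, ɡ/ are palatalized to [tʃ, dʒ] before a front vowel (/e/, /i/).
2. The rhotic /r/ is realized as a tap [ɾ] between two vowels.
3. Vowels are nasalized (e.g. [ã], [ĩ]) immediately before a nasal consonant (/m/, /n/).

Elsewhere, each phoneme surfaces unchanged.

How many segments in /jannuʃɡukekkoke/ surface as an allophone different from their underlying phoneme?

Segments that undergo a rule: /a/ → [ã] (rule 3); /k/ → [tʃ] (rule 1); /k/ → [tʃ] (rule 1).
All other segments surface unchanged.

3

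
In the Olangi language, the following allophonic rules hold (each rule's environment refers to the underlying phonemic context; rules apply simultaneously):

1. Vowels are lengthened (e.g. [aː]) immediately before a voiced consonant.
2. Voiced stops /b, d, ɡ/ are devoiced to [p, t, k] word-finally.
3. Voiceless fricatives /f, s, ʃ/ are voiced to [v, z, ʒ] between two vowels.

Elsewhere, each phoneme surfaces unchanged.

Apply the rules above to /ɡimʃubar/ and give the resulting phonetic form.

/ɡ/ — word-initial; rule 2 does not apply here → [ɡ].
/i/ meets the environment for rule 1 (before a voiced consonant) → [iː].
/ʃ/ (between /m/ and /u/) fails the environment for rule 3, so it stays [ʃ].
/u/ (between /ʃ/ and /b/): before a voiced consonant, so rule 1 applies → [uː].
/b/ (between /u/ and /a/) is in the target of rule 2 but the environment (word-finally) is not met → [b].
/a/ — between /b/ and /r/, before a voiced consonant — surfaces as [aː] (rule 1).

[ɡiːmʃuːbaːr]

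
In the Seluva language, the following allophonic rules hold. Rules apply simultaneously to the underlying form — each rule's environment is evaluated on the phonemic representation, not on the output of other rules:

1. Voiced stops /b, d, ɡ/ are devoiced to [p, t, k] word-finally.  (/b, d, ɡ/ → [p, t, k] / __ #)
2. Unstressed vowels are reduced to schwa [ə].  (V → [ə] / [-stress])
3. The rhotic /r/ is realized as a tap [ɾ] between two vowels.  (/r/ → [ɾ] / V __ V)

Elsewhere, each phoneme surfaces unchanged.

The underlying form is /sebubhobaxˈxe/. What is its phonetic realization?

[səbəbhəbəxˈxe]

/s/ stays [s].
Rule 2 applies to /e/ (between /s/ and /b/: in an unstressed syllable) → [ə].
/b/ (between /e/ and /u/) is in the target of rule 1 but the environment (word-finally) is not met → [b].
Rule 2 applies to /u/ (between /b/ and /b/: in an unstressed syllable) → [ə].
/b/ (between /u/ and /h/) is in the target of rule 1 but the environment (word-finally) is not met → [b].
/h/ — not in any rule's target class → [h].
/o/ — between /h/ and /b/, in an unstressed syllable — surfaces as [ə] (rule 2).
/b/ (between /o/ and /a/) fails the environment for rule 1, so it stays [b].
/a/ (between /b/ and /x/): in an unstressed syllable, so rule 2 applies → [ə].
/x/ — not in any rule's target class → [x].
/x/ stays [x].
/e/ (word-final): rule 2 targets it, but not in an unstressed syllable → unchanged [e].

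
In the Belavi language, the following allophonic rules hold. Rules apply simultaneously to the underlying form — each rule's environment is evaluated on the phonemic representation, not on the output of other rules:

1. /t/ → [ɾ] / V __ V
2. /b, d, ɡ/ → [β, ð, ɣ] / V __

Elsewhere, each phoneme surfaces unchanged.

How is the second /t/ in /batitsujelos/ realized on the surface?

/t/ — between /i/ and /s/; rule 1 does not apply here → [t].

[t]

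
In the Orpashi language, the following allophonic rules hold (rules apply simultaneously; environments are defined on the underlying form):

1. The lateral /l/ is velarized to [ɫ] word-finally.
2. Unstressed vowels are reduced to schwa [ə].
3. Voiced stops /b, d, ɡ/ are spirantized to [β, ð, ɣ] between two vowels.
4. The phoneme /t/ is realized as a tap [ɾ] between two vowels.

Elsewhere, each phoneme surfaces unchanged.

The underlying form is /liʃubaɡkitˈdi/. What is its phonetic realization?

[ləʃəβəɡkətˈdi]

/l/ (word-initial) fails the environment for rule 1, so it stays [l].
Rule 2 applies to /i/ (between /l/ and /ʃ/: in an unstressed syllable) → [ə].
/ʃ/ (between /i/ and /u/) is unaffected → [ʃ].
/u/ (between /ʃ/ and /b/) occurs in an unstressed syllable → [ə] by rule 2.
/b/ — between /u/ and /a/, between two vowels — surfaces as [β] (rule 3).
/a/ — between /b/ and /ɡ/, in an unstressed syllable — surfaces as [ə] (rule 2).
/ɡ/ (between /a/ and /k/) is in the target of rule 3 but the environment (between two vowels) is not met → [ɡ].
/k/ (between /ɡ/ and /i/) is unaffected → [k].
Rule 2 applies to /i/ (between /k/ and /t/: in an unstressed syllable) → [ə].
/t/ (between /i/ and /d/) fails the environment for rule 4, so it stays [t].
/d/ (between /t/ and /i/) is in the target of rule 3 but the environment (between two vowels) is not met → [d].
/i/ (word-final) is in the target of rule 2 but the environment (in an unstressed syllable) is not met → [i].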